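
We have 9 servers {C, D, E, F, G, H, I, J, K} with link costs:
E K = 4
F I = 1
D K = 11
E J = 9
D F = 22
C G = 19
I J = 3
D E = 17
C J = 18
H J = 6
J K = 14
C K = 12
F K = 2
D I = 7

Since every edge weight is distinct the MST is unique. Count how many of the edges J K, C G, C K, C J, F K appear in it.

Kruskal: consider edges lightest-first.
F I (1): add — endpoints in different components.
F K (2): add — endpoints in different components.
I J (3): add — endpoints in different components.
E K (4): add — endpoints in different components.
H J (6): add — endpoints in different components.
D I (7): add — endpoints in different components.
E J (9): skip — E and J already connected.
D K (11): skip — D and K already connected.
C K (12): add — endpoints in different components.
J K (14): skip — J and K already connected.
D E (17): skip — D and E already connected.
C J (18): skip — C and J already connected.
C G (19): add — endpoints in different components.
MST edge set: {F I, F K, I J, E K, H J, D I, C K, C G}.
Of the listed edges, {C G, C K, F K} are in the MST → 3.

3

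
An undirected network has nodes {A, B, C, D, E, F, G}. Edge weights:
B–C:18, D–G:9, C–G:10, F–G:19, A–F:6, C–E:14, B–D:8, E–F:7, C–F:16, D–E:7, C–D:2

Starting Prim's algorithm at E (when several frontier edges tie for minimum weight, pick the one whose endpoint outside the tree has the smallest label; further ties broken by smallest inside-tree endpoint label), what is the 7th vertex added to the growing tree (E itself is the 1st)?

Grow the tree from E using Prim:
Step 1: frontier [D–E 7, E–F 7, C–E 14] → take D–E (7); add D.
Step 2: frontier [C–D 2, B–D 8, D–G 9, E–F 7, C–E 14] → take C–D (2); add C.
Step 3: frontier [C–G 10, C–F 16, B–C 18, B–D 8, D–G 9, E–F 7] → take E–F (7); add F.
Step 4: frontier [C–G 10, B–C 18, B–D 8, D–G 9, A–F 6, F–G 19] → take A–F (6); add A.
Step 5: frontier [C–G 10, B–C 18, B–D 8, D–G 9, F–G 19] → take B–D (8); add B.
Step 6: frontier [C–G 10, D–G 9, F–G 19] → take D–G (9); add G.
Vertex order: E, D, C, F, A, B, G. The 7th vertex is G.

G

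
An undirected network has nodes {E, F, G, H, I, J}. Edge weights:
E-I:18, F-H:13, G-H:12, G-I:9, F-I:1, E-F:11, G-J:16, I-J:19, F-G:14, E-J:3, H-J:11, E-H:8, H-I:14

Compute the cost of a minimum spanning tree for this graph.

32

Kruskal: consider edges lightest-first.
F-I (1): add — endpoints in different components.
E-J (3): add — endpoints in different components.
E-H (8): add — endpoints in different components.
G-I (9): add — endpoints in different components.
E-F (11): add — endpoints in different components.
MST edges: F-I, E-J, E-H, G-I, E-F; total weight 1+3+8+9+11 = 32.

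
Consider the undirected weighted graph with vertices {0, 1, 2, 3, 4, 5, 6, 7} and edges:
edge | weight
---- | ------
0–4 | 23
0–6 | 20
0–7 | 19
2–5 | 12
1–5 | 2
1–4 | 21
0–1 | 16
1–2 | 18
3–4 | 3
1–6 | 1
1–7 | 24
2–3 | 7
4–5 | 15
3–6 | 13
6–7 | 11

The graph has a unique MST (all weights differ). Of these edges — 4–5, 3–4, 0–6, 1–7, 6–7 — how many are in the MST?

Kruskal: consider edges lightest-first.
1–6 (1): add — endpoints in different components.
1–5 (2): add — endpoints in different components.
3–4 (3): add — endpoints in different components.
2–3 (7): add — endpoints in different components.
6–7 (11): add — endpoints in different components.
2–5 (12): add — endpoints in different components.
3–6 (13): skip — 3 and 6 already connected.
4–5 (15): skip — 4 and 5 already connected.
0–1 (16): add — endpoints in different components.
MST edge set: {1–6, 1–5, 3–4, 2–3, 6–7, 2–5, 0–1}.
Of the listed edges, {3–4, 6–7} are in the MST → 2.

2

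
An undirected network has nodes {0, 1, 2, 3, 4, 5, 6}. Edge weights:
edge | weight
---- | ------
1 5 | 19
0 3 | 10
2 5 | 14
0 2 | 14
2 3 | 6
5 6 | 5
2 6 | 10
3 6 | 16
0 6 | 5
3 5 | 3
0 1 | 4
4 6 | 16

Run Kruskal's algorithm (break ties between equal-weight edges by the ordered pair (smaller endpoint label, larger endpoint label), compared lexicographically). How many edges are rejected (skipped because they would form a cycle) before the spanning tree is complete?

5

Kruskal: consider edges lightest-first.
3 5 (3): add. Components now {0} {1} {2} {3,5} {4} {6}
0 1 (4): add. Components now {0,1} {2} {3,5} {4} {6}
0 6 (5): add. Components now {0,1,6} {2} {3,5} {4}
5 6 (5): add. Components now {0,1,3,5,6} {2} {4}
2 3 (6): add. Components now {0,1,2,3,5,6} {4}
0 3 (10): skip — 0 and 3 already connected.
2 6 (10): skip — 2 and 6 already connected.
0 2 (14): skip — 0 and 2 already connected.
2 5 (14): skip — 2 and 5 already connected.
3 6 (16): skip — 3 and 6 already connected.
4 6 (16): add. Components now {0,1,2,3,4,5,6}
Edges rejected before the tree was complete: 5.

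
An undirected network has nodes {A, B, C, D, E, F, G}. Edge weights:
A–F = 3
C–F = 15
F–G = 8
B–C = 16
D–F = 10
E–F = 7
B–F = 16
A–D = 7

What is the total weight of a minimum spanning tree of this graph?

56

Kruskal: consider edges lightest-first.
A–F (3): add. Components now {A,F} {B} {C} {D} {E} {G}
A–D (7): add. Components now {A,D,F} {B} {C} {E} {G}
E–F (7): add. Components now {A,D,E,F} {B} {C} {G}
F–G (8): add. Components now {A,D,E,F,G} {B} {C}
D–F (10): skip — D and F already connected.
C–F (15): add. Components now {A,C,D,E,F,G} {B}
B–C (16): add. Components now {A,B,C,D,E,F,G}
MST edges: A–F, A–D, E–F, F–G, C–F, B–C; total weight 3+7+7+8+15+16 = 56.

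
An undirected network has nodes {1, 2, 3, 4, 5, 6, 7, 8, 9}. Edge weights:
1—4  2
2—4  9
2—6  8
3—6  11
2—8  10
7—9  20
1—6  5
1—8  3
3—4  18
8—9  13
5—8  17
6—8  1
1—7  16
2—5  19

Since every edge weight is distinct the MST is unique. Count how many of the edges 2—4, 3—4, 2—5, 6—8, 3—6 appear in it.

2

Kruskal's algorithm — process edges by increasing weight (ties by edge label):
6—8 (1): add — endpoints in different components.
1—4 (2): add — endpoints in different components.
1—8 (3): add — endpoints in different components.
1—6 (5): skip — 1 and 6 already connected.
2—6 (8): add — endpoints in different components.
2—4 (9): skip — 2 and 4 already connected.
2—8 (10): skip — 2 and 8 already connected.
3—6 (11): add — endpoints in different components.
8—9 (13): add — endpoints in different components.
1—7 (16): add — endpoints in different components.
5—8 (17): add — endpoints in different components.
MST edge set: {6—8, 1—4, 1—8, 2—6, 3—6, 8—9, 1—7, 5—8}.
Of the listed edges, {6—8, 3—6} are in the MST → 2.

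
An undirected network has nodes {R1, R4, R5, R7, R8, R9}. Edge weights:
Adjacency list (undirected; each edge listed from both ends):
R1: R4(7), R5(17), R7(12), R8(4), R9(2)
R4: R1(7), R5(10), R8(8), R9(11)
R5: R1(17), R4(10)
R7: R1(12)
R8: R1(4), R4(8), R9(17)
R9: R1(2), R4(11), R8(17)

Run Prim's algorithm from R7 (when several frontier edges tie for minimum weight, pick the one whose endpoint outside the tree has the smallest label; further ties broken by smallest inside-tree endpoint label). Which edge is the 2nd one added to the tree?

Prim's algorithm from R7:
Step 1: frontier [R1–R7 12] → take R1–R7 (12); add R1.
Step 2: frontier [R1–R9 2, R1–R8 4, R1–R4 7, R1–R5 17] → take R1–R9 (2); add R9.
Step 3: frontier [R1–R8 4, R1–R4 7, R1–R5 17, R4–R9 11, R8–R9 17] → take R1–R8 (4); add R8.
Step 4: frontier [R1–R4 7, R1–R5 17, R4–R8 8, R4–R9 11] → take R1–R4 (7); add R4.
Step 5: frontier [R1–R5 17, R4–R5 10] → take R4–R5 (10); add R5.
The 2nd edge added is R1–R9.

R1-R9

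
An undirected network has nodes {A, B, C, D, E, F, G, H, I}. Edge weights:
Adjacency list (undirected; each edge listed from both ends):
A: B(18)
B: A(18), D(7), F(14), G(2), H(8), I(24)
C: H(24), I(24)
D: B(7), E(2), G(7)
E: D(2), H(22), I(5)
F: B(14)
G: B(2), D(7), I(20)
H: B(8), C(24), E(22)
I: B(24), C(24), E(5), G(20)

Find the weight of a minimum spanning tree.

Sort edges by weight, then run Kruskal:
B G (2): add — endpoints in different components.
D E (2): add — endpoints in different components.
E I (5): add — endpoints in different components.
B D (7): add — endpoints in different components.
D G (7): skip — D and G already connected.
B H (8): add — endpoints in different components.
B F (14): add — endpoints in different components.
A B (18): add — endpoints in different components.
G I (20): skip — G and I already connected.
E H (22): skip — E and H already connected.
B I (24): skip — B and I already connected.
C H (24): add — endpoints in different components.
MST edges: B G, D E, E I, B D, B H, B F, A B, C H; total weight 2+2+5+7+8+14+18+24 = 80.

80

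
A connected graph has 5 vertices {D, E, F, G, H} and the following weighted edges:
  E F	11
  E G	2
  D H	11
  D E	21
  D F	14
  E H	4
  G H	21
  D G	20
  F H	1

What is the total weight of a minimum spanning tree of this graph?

Prim's algorithm from F:
Step 1: cheapest edge leaving the tree is F H (1); add H.
Step 2: cheapest edge leaving the tree is E H (4); add E.
Step 3: cheapest edge leaving the tree is E G (2); add G.
Step 4: cheapest edge leaving the tree is D H (11); add D.
MST edges: F H, E H, E G, D H; total weight 1+4+2+11 = 18.

18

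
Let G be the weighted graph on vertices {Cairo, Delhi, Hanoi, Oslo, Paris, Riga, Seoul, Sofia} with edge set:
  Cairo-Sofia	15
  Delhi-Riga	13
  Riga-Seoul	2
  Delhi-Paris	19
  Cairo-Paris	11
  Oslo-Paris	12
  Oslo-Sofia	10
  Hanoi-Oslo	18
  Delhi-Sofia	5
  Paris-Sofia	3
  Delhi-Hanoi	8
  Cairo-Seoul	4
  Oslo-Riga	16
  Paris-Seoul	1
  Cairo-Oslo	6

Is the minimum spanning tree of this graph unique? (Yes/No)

Sort edges by weight, then run Kruskal:
Paris-Seoul (1): add — endpoints in different components.
Riga-Seoul (2): add — endpoints in different components.
Paris-Sofia (3): add — endpoints in different components.
Cairo-Seoul (4): add — endpoints in different components.
Delhi-Sofia (5): add — endpoints in different components.
Cairo-Oslo (6): add — endpoints in different components.
Delhi-Hanoi (8): add — endpoints in different components.
Every non-tree edge has weight strictly greater than the heaviest edge on the tree path between its endpoints, so the MST is unique.

Yes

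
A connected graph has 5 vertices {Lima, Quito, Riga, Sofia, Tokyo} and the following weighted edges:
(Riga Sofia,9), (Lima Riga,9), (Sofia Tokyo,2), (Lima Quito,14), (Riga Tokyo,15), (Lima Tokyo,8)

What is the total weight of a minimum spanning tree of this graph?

33

Sort edges by weight, then run Kruskal:
Sofia Tokyo (2): add — endpoints in different components.
Lima Tokyo (8): add — endpoints in different components.
Lima Riga (9): add — endpoints in different components.
Riga Sofia (9): skip — Sofia and Riga already connected.
Lima Quito (14): add — endpoints in different components.
MST edges: Sofia Tokyo, Lima Tokyo, Lima Riga, Lima Quito; total weight 2+8+9+14 = 33.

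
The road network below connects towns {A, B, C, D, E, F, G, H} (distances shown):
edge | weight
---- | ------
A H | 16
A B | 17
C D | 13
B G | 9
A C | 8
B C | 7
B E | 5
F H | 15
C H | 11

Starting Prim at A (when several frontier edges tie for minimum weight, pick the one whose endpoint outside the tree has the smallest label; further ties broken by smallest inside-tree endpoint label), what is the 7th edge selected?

Prim's algorithm from A:
Step 1: cheapest edge leaving the tree is A C (8); add C.
Step 2: cheapest edge leaving the tree is B C (7); add B.
Step 3: cheapest edge leaving the tree is B E (5); add E.
Step 4: cheapest edge leaving the tree is B G (9); add G.
Step 5: cheapest edge leaving the tree is C H (11); add H.
Step 6: cheapest edge leaving the tree is C D (13); add D.
Step 7: cheapest edge leaving the tree is F H (15); add F.
The 7th edge added is F H.

F-H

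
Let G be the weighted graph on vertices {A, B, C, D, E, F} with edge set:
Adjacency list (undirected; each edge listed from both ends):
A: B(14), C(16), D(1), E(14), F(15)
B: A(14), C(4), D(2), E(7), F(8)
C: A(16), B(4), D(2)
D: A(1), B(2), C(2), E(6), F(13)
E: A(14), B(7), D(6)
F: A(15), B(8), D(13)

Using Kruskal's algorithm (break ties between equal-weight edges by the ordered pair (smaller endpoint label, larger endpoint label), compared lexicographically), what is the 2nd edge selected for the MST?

B-D

Sort edges by weight, then run Kruskal:
A—D (1): add — endpoints in different components.
B—D (2): add — endpoints in different components.
C—D (2): add — endpoints in different components.
B—C (4): skip — B and C already connected.
D—E (6): add — endpoints in different components.
B—E (7): skip — B and E already connected.
B—F (8): add — endpoints in different components.
The 2nd edge added is B—D.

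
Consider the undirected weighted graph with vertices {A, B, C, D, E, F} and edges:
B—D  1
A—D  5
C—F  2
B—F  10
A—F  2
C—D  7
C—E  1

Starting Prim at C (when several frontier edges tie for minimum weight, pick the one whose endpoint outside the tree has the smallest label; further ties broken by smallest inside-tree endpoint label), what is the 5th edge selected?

Prim, starting at C.
Step 1: cheapest edge leaving the tree is C—E (1); add E.
Step 2: cheapest edge leaving the tree is C—F (2); add F.
Step 3: cheapest edge leaving the tree is A—F (2); add A.
Step 4: cheapest edge leaving the tree is A—D (5); add D.
Step 5: cheapest edge leaving the tree is B—D (1); add B.
The 5th edge added is B—D.

B-D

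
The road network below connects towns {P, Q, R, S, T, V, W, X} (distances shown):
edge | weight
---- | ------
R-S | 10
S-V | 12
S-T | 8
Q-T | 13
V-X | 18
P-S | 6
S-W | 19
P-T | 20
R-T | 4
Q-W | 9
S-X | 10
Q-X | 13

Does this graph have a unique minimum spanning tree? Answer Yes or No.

No

Sort edges by weight, then run Kruskal:
R-T (4): add — endpoints in different components.
P-S (6): add — endpoints in different components.
S-T (8): add — endpoints in different components.
Q-W (9): add — endpoints in different components.
R-S (10): skip — S and R already connected.
S-X (10): add — endpoints in different components.
S-V (12): add — endpoints in different components.
Q-T (13): add — endpoints in different components.
Non-tree edge Q-X has weight 13, equal to the heaviest edge on its tree cycle — swapping gives another MST of the same weight. Not unique.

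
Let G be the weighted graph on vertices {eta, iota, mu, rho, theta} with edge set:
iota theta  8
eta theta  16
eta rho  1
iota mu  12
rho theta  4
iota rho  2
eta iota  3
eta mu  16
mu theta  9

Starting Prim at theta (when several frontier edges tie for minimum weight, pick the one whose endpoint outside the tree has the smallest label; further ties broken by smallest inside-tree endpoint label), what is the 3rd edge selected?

iota-rho

Grow the tree from theta using Prim:
Step 1: frontier [rho theta 4, iota theta 8, mu theta 9, eta theta 16] → take rho theta (4); add rho.
Step 2: frontier [eta rho 1, iota rho 2, iota theta 8, mu theta 9, eta theta 16] → take eta rho (1); add eta.
Step 3: frontier [eta iota 3, eta mu 16, iota rho 2, iota theta 8, mu theta 9] → take iota rho (2); add iota.
Step 4: frontier [eta mu 16, iota mu 12, mu theta 9] → take mu theta (9); add mu.
The 3rd edge added is iota rho.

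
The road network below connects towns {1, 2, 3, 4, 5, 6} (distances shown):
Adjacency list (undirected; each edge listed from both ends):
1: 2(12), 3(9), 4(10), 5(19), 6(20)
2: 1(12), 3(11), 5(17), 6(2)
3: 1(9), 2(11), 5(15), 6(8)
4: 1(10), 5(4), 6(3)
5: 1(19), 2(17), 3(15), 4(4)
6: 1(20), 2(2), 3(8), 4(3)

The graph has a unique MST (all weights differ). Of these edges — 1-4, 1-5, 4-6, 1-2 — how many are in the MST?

1

Kruskal's algorithm — process edges by increasing weight (ties by edge label):
2-6 (2): add. Components now {1} {2,6} {3} {4} {5}
4-6 (3): add. Components now {1} {2,4,6} {3} {5}
4-5 (4): add. Components now {1} {2,4,5,6} {3}
3-6 (8): add. Components now {1} {2,3,4,5,6}
1-3 (9): add. Components now {1,2,3,4,5,6}
MST edge set: {2-6, 4-6, 4-5, 3-6, 1-3}.
Of the listed edges, {4-6} are in the MST → 1.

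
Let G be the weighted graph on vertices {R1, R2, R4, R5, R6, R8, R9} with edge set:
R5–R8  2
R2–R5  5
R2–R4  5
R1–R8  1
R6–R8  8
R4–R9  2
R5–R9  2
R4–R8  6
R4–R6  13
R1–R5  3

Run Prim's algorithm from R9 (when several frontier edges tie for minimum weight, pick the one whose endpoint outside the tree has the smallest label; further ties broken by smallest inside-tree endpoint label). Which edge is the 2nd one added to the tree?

Grow the tree from R9 using Prim:
Step 1: cheapest edge leaving the tree is R4–R9 (2); add R4.
Step 2: cheapest edge leaving the tree is R5–R9 (2); add R5.
Step 3: cheapest edge leaving the tree is R5–R8 (2); add R8.
Step 4: cheapest edge leaving the tree is R1–R8 (1); add R1.
Step 5: cheapest edge leaving the tree is R2–R4 (5); add R2.
Step 6: cheapest edge leaving the tree is R6–R8 (8); add R6.
The 2nd edge added is R5–R9.

R5-R9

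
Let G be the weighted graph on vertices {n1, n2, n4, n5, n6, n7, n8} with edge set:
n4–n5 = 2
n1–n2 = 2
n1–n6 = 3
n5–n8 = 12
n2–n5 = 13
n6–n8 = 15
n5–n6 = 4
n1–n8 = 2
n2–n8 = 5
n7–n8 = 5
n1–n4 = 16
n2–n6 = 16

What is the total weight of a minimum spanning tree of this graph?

18

Prim's algorithm from n5:
Step 1: cheapest edge leaving the tree is n4–n5 (2); add n4.
Step 2: cheapest edge leaving the tree is n5–n6 (4); add n6.
Step 3: cheapest edge leaving the tree is n1–n6 (3); add n1.
Step 4: cheapest edge leaving the tree is n1–n2 (2); add n2.
Step 5: cheapest edge leaving the tree is n1–n8 (2); add n8.
Step 6: cheapest edge leaving the tree is n7–n8 (5); add n7.
MST edges: n4–n5, n5–n6, n1–n6, n1–n2, n1–n8, n7–n8; total weight 2+4+3+2+2+5 = 18.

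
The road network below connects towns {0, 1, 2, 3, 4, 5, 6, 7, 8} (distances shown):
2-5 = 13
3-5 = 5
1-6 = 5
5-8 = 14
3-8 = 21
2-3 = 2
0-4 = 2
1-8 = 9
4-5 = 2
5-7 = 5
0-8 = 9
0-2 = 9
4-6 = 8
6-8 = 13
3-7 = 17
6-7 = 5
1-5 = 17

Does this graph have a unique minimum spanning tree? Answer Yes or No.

Sort edges by weight, then run Kruskal:
0-4 (2): add — endpoints in different components.
2-3 (2): add — endpoints in different components.
4-5 (2): add — endpoints in different components.
1-6 (5): add — endpoints in different components.
3-5 (5): add — endpoints in different components.
5-7 (5): add — endpoints in different components.
6-7 (5): add — endpoints in different components.
4-6 (8): skip — 4 and 6 already connected.
0-2 (9): skip — 0 and 2 already connected.
0-8 (9): add — endpoints in different components.
Non-tree edge 1-8 has weight 9, equal to the heaviest edge on its tree cycle — swapping gives another MST of the same weight. Not unique.

No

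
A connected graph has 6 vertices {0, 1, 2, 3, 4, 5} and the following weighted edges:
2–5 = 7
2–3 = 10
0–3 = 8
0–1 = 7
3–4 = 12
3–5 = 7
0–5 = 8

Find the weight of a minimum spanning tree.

41

Prim's algorithm from 0:
Step 1: frontier [0–1 7, 0–3 8, 0–5 8] → take 0–1 (7); add 1.
Step 2: frontier [0–3 8, 0–5 8] → take 0–3 (8); add 3.
Step 3: frontier [0–5 8, 3–5 7, 2–3 10, 3–4 12] → take 3–5 (7); add 5.
Step 4: frontier [2–3 10, 3–4 12, 2–5 7] → take 2–5 (7); add 2.
Step 5: frontier [3–4 12] → take 3–4 (12); add 4.
MST edges: 0–1, 0–3, 3–5, 2–5, 3–4; total weight 7+8+7+7+12 = 41.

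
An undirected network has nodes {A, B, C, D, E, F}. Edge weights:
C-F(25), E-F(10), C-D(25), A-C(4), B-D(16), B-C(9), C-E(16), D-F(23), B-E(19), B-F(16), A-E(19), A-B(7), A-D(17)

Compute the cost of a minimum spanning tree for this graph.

53

Kruskal's algorithm — process edges by increasing weight (ties by edge label):
A-C (4): add. Components now {A,C} {B} {D} {E} {F}
A-B (7): add. Components now {A,B,C} {D} {E} {F}
B-C (9): skip — B and C already connected.
E-F (10): add. Components now {A,B,C} {D} {E,F}
B-D (16): add. Components now {A,B,C,D} {E,F}
B-F (16): add. Components now {A,B,C,D,E,F}
MST edges: A-C, A-B, E-F, B-D, B-F; total weight 4+7+10+16+16 = 53.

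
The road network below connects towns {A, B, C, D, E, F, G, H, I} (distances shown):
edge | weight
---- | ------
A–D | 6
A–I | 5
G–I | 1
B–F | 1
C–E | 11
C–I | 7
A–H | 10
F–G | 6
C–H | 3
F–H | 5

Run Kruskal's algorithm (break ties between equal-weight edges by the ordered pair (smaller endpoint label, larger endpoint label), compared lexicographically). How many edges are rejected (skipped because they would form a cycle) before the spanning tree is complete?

Sort edges by weight, then run Kruskal:
B–F (1): add — endpoints in different components.
G–I (1): add — endpoints in different components.
C–H (3): add — endpoints in different components.
A–I (5): add — endpoints in different components.
F–H (5): add — endpoints in different components.
A–D (6): add — endpoints in different components.
F–G (6): add — endpoints in different components.
C–I (7): skip — C and I already connected.
A–H (10): skip — A and H already connected.
C–E (11): add — endpoints in different components.
Edges rejected before the tree was complete: 2.

2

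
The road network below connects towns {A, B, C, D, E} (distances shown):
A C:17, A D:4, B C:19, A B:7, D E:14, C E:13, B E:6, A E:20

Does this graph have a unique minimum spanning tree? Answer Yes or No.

Yes

Kruskal's algorithm — process edges by increasing weight (ties by edge label):
A D (4): add — endpoints in different components.
B E (6): add — endpoints in different components.
A B (7): add — endpoints in different components.
C E (13): add — endpoints in different components.
Every non-tree edge has weight strictly greater than the heaviest edge on the tree path between its endpoints, so the MST is unique.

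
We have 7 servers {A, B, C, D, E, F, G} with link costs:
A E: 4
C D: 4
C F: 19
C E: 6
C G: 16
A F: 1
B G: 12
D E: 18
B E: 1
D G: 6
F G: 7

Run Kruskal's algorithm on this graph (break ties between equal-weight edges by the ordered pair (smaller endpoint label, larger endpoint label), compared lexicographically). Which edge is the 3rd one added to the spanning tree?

Kruskal: consider edges lightest-first.
A F (1): add — endpoints in different components.
B E (1): add — endpoints in different components.
A E (4): add — endpoints in different components.
C D (4): add — endpoints in different components.
C E (6): add — endpoints in different components.
D G (6): add — endpoints in different components.
The 3rd edge added is A E.

A-E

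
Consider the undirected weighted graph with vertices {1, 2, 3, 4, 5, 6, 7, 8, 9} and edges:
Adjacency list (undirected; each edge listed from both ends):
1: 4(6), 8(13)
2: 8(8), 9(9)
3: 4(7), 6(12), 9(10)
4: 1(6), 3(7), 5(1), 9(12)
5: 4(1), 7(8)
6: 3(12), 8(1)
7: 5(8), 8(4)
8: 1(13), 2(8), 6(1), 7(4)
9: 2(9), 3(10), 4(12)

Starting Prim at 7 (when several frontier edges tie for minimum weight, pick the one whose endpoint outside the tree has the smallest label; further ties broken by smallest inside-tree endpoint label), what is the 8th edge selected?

2-9

Prim, starting at 7.
Step 1: cheapest edge leaving the tree is 7—8 (4); add 8.
Step 2: cheapest edge leaving the tree is 6—8 (1); add 6.
Step 3: cheapest edge leaving the tree is 2—8 (8); add 2.
Step 4: cheapest edge leaving the tree is 5—7 (8); add 5.
Step 5: cheapest edge leaving the tree is 4—5 (1); add 4.
Step 6: cheapest edge leaving the tree is 1—4 (6); add 1.
Step 7: cheapest edge leaving the tree is 3—4 (7); add 3.
Step 8: cheapest edge leaving the tree is 2—9 (9); add 9.
The 8th edge added is 2—9.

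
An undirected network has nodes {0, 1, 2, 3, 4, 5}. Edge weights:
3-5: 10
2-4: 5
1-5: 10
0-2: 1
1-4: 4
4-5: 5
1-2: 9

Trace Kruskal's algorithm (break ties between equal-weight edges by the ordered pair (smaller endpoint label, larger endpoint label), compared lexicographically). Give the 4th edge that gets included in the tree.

Sort edges by weight, then run Kruskal:
0-2 (1): add. Components now {0,2} {1} {3} {4} {5}
1-4 (4): add. Components now {0,2} {1,4} {3} {5}
2-4 (5): add. Components now {0,1,2,4} {3} {5}
4-5 (5): add. Components now {0,1,2,4,5} {3}
1-2 (9): skip — 1 and 2 already connected.
1-5 (10): skip — 1 and 5 already connected.
3-5 (10): add. Components now {0,1,2,3,4,5}
The 4th edge added is 4-5.

4-5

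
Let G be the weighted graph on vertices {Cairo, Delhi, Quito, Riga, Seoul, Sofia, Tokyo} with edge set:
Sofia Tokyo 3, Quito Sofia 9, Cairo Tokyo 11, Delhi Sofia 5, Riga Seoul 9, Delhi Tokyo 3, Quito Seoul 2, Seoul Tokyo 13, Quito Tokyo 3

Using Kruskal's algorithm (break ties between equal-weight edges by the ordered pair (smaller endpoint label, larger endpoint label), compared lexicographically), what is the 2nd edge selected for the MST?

Kruskal's algorithm — process edges by increasing weight (ties by edge label):
Quito Seoul (2): add. Components now {Tokyo} {Delhi} {Cairo} {Quito,Seoul} {Riga} {Sofia}
Delhi Tokyo (3): add. Components now {Delhi,Tokyo} {Cairo} {Quito,Seoul} {Riga} {Sofia}
Quito Tokyo (3): add. Components now {Delhi,Quito,Seoul,Tokyo} {Cairo} {Riga} {Sofia}
Sofia Tokyo (3): add. Components now {Delhi,Quito,Seoul,Sofia,Tokyo} {Cairo} {Riga}
Delhi Sofia (5): skip — Delhi and Sofia already connected.
Quito Sofia (9): skip — Sofia and Quito already connected.
Riga Seoul (9): add. Components now {Delhi,Quito,Riga,Seoul,Sofia,Tokyo} {Cairo}
Cairo Tokyo (11): add. Components now {Cairo,Delhi,Quito,Riga,Seoul,Sofia,Tokyo}
The 2nd edge added is Delhi Tokyo.

Delhi-Tokyo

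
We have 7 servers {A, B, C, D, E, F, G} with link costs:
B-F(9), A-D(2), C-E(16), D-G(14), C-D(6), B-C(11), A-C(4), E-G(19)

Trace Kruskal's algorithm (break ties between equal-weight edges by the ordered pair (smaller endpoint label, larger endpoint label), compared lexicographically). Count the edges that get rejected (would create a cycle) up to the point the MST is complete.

1

Kruskal: consider edges lightest-first.
A-D (2): add. Components now {A,D} {B} {C} {E} {F} {G}
A-C (4): add. Components now {A,C,D} {B} {E} {F} {G}
C-D (6): skip — C and D already connected.
B-F (9): add. Components now {A,C,D} {B,F} {E} {G}
B-C (11): add. Components now {A,B,C,D,F} {E} {G}
D-G (14): add. Components now {A,B,C,D,F,G} {E}
C-E (16): add. Components now {A,B,C,D,E,F,G}
Edges rejected before the tree was complete: 1.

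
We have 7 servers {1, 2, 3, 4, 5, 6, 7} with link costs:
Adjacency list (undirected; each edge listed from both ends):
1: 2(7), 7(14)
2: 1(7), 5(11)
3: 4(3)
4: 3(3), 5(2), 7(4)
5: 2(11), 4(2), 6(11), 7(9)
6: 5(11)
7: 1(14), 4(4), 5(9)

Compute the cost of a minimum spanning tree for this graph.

38

Kruskal: consider edges lightest-first.
4-5 (2): add — endpoints in different components.
3-4 (3): add — endpoints in different components.
4-7 (4): add — endpoints in different components.
1-2 (7): add — endpoints in different components.
5-7 (9): skip — 5 and 7 already connected.
2-5 (11): add — endpoints in different components.
5-6 (11): add — endpoints in different components.
MST edges: 4-5, 3-4, 4-7, 1-2, 2-5, 5-6; total weight 2+3+4+7+11+11 = 38.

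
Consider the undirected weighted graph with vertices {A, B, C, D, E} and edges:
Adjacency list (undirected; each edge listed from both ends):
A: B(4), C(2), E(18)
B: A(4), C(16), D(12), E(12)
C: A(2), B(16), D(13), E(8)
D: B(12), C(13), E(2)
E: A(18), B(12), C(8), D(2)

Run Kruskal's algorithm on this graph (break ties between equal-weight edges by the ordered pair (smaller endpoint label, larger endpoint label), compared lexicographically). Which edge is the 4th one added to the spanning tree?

C-E

Kruskal's algorithm — process edges by increasing weight (ties by edge label):
A–C (2): add — endpoints in different components.
D–E (2): add — endpoints in different components.
A–B (4): add — endpoints in different components.
C–E (8): add — endpoints in different components.
The 4th edge added is C–E.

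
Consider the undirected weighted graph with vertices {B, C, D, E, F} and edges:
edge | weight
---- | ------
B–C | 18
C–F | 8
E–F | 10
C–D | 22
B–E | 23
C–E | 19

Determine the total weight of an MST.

Prim's algorithm from E:
Step 1: cheapest edge leaving the tree is E–F (10); add F.
Step 2: cheapest edge leaving the tree is C–F (8); add C.
Step 3: cheapest edge leaving the tree is B–C (18); add B.
Step 4: cheapest edge leaving the tree is C–D (22); add D.
MST edges: E–F, C–F, B–C, C–D; total weight 10+8+18+22 = 58.

58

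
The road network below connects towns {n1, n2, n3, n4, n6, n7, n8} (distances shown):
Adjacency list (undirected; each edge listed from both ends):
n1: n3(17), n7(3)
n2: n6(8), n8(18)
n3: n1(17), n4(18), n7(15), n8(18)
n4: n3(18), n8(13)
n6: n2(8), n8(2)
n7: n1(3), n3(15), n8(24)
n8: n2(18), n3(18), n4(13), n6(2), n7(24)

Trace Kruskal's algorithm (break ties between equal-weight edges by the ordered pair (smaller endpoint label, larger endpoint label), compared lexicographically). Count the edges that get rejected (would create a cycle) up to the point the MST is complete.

Kruskal's algorithm — process edges by increasing weight (ties by edge label):
n6—n8 (2): add. Components now {n1} {n6,n8} {n3} {n2} {n4} {n7}
n1—n7 (3): add. Components now {n1,n7} {n6,n8} {n3} {n2} {n4}
n2—n6 (8): add. Components now {n1,n7} {n2,n6,n8} {n3} {n4}
n4—n8 (13): add. Components now {n1,n7} {n2,n4,n6,n8} {n3}
n3—n7 (15): add. Components now {n1,n3,n7} {n2,n4,n6,n8}
n1—n3 (17): skip — n1 and n3 already connected.
n2—n8 (18): skip — n8 and n2 already connected.
n3—n4 (18): add. Components now {n1,n2,n3,n4,n6,n7,n8}
Edges rejected before the tree was complete: 2.

2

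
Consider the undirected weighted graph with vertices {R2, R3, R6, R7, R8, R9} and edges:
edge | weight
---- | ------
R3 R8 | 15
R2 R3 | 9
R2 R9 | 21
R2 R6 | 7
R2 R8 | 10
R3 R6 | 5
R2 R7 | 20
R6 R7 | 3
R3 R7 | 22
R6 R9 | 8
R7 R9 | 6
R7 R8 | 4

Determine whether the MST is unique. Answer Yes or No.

Kruskal's algorithm — process edges by increasing weight (ties by edge label):
R6 R7 (3): add — endpoints in different components.
R7 R8 (4): add — endpoints in different components.
R3 R6 (5): add — endpoints in different components.
R7 R9 (6): add — endpoints in different components.
R2 R6 (7): add — endpoints in different components.
Every non-tree edge has weight strictly greater than the heaviest edge on the tree path between its endpoints, so the MST is unique.

Yes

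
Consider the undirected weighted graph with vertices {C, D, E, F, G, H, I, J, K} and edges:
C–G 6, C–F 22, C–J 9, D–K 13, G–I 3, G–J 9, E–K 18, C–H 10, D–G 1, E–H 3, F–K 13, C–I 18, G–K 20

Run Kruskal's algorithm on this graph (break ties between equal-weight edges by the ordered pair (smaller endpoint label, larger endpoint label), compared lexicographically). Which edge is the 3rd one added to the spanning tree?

Kruskal: consider edges lightest-first.
D–G (1): add — endpoints in different components.
E–H (3): add — endpoints in different components.
G–I (3): add — endpoints in different components.
C–G (6): add — endpoints in different components.
C–J (9): add — endpoints in different components.
G–J (9): skip — G and J already connected.
C–H (10): add — endpoints in different components.
D–K (13): add — endpoints in different components.
F–K (13): add — endpoints in different components.
The 3rd edge added is G–I.

G-I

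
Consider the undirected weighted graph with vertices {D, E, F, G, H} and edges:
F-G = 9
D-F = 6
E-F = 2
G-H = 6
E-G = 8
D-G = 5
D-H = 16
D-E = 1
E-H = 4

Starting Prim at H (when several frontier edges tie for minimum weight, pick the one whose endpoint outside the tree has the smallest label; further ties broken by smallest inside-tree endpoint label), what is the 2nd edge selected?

Grow the tree from H using Prim:
Step 1: frontier [E-H 4, G-H 6, D-H 16] → take E-H (4); add E.
Step 2: frontier [D-E 1, E-F 2, E-G 8, G-H 6, D-H 16] → take D-E (1); add D.
Step 3: frontier [D-G 5, D-F 6, E-F 2, E-G 8, G-H 6] → take E-F (2); add F.
Step 4: frontier [D-G 5, E-G 8, F-G 9, G-H 6] → take D-G (5); add G.
The 2nd edge added is D-E.

D-E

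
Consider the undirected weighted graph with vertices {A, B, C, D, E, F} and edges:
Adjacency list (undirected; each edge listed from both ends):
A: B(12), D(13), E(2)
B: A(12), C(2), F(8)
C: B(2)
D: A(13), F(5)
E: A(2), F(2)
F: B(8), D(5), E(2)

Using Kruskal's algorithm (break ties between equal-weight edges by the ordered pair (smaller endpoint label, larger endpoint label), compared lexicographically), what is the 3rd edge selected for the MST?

E-F

Sort edges by weight, then run Kruskal:
A—E (2): add. Components now {A,E} {B} {C} {D} {F}
B—C (2): add. Components now {A,E} {B,C} {D} {F}
E—F (2): add. Components now {A,E,F} {B,C} {D}
D—F (5): add. Components now {A,D,E,F} {B,C}
B—F (8): add. Components now {A,B,C,D,E,F}
The 3rd edge added is E—F.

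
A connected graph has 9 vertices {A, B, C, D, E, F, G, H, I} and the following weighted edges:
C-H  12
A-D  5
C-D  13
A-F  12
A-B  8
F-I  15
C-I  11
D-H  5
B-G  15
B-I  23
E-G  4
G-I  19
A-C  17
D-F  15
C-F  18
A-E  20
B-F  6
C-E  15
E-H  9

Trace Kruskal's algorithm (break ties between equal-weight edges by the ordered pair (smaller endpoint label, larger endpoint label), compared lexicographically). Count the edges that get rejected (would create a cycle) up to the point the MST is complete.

1

Kruskal: consider edges lightest-first.
E-G (4): add — endpoints in different components.
A-D (5): add — endpoints in different components.
D-H (5): add — endpoints in different components.
B-F (6): add — endpoints in different components.
A-B (8): add — endpoints in different components.
E-H (9): add — endpoints in different components.
C-I (11): add — endpoints in different components.
A-F (12): skip — A and F already connected.
C-H (12): add — endpoints in different components.
Edges rejected before the tree was complete: 1.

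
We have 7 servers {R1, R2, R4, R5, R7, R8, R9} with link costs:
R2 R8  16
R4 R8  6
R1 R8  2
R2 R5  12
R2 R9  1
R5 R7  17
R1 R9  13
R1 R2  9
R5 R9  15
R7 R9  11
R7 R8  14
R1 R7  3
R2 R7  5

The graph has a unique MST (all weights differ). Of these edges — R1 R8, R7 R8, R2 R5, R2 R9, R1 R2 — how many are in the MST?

Sort edges by weight, then run Kruskal:
R2 R9 (1): add — endpoints in different components.
R1 R8 (2): add — endpoints in different components.
R1 R7 (3): add — endpoints in different components.
R2 R7 (5): add — endpoints in different components.
R4 R8 (6): add — endpoints in different components.
R1 R2 (9): skip — R1 and R2 already connected.
R7 R9 (11): skip — R7 and R9 already connected.
R2 R5 (12): add — endpoints in different components.
MST edge set: {R2 R9, R1 R8, R1 R7, R2 R7, R4 R8, R2 R5}.
Of the listed edges, {R1 R8, R2 R5, R2 R9} are in the MST → 3.

3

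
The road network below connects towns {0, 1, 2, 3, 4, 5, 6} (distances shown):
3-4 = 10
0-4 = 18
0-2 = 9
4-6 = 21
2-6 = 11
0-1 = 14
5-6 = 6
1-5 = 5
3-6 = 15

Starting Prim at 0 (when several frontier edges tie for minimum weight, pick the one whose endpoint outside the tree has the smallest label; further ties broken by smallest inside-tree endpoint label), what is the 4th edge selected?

Prim, starting at 0.
Step 1: cheapest edge leaving the tree is 0-2 (9); add 2.
Step 2: cheapest edge leaving the tree is 2-6 (11); add 6.
Step 3: cheapest edge leaving the tree is 5-6 (6); add 5.
Step 4: cheapest edge leaving the tree is 1-5 (5); add 1.
Step 5: cheapest edge leaving the tree is 3-6 (15); add 3.
Step 6: cheapest edge leaving the tree is 3-4 (10); add 4.
The 4th edge added is 1-5.

1-5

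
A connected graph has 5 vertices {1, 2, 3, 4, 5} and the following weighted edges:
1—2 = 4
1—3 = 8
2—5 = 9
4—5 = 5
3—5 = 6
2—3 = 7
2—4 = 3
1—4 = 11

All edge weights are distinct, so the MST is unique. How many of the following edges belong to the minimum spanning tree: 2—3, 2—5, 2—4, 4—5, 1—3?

2

Sort edges by weight, then run Kruskal:
2—4 (3): add — endpoints in different components.
1—2 (4): add — endpoints in different components.
4—5 (5): add — endpoints in different components.
3—5 (6): add — endpoints in different components.
MST edge set: {2—4, 1—2, 4—5, 3—5}.
Of the listed edges, {2—4, 4—5} are in the MST → 2.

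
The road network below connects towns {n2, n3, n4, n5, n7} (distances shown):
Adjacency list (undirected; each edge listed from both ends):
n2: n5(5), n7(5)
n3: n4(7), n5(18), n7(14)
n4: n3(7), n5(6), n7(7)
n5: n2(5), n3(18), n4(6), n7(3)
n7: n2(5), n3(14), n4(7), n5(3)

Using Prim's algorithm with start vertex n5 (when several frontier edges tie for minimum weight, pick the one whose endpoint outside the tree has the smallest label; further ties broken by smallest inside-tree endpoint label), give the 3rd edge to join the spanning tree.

Prim, starting at n5.
Step 1: frontier [n5-n7 3, n2-n5 5, n4-n5 6, n3-n5 18] → take n5-n7 (3); add n7.
Step 2: frontier [n2-n5 5, n4-n5 6, n3-n5 18, n2-n7 5, n4-n7 7, n3-n7 14] → take n2-n5 (5); add n2.
Step 3: frontier [n4-n5 6, n3-n5 18, n4-n7 7, n3-n7 14] → take n4-n5 (6); add n4.
Step 4: frontier [n3-n4 7, n3-n5 18, n3-n7 14] → take n3-n4 (7); add n3.
The 3rd edge added is n4-n5.

n4-n5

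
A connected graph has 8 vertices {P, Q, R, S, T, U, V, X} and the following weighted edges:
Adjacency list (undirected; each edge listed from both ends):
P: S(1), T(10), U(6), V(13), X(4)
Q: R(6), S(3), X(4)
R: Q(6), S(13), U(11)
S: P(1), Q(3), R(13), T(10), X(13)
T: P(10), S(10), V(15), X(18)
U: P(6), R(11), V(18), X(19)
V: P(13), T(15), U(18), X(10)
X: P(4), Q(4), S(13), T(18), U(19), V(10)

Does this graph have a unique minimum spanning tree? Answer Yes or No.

No

Sort edges by weight, then run Kruskal:
P—S (1): add — endpoints in different components.
Q—S (3): add — endpoints in different components.
P—X (4): add — endpoints in different components.
Q—X (4): skip — X and Q already connected.
P—U (6): add — endpoints in different components.
Q—R (6): add — endpoints in different components.
P—T (10): add — endpoints in different components.
S—T (10): skip — S and T already connected.
V—X (10): add — endpoints in different components.
Non-tree edge Q—X has weight 4, equal to the heaviest edge on its tree cycle — swapping gives another MST of the same weight. Not unique.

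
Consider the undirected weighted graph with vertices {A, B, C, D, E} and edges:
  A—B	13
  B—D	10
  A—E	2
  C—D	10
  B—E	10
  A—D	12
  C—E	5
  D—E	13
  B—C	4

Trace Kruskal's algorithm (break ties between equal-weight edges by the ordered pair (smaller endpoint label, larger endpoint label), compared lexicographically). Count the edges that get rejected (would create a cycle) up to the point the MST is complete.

0

Sort edges by weight, then run Kruskal:
A—E (2): add. Components now {A,E} {B} {C} {D}
B—C (4): add. Components now {A,E} {B,C} {D}
C—E (5): add. Components now {A,B,C,E} {D}
B—D (10): add. Components now {A,B,C,D,E}
Edges rejected before the tree was complete: 0.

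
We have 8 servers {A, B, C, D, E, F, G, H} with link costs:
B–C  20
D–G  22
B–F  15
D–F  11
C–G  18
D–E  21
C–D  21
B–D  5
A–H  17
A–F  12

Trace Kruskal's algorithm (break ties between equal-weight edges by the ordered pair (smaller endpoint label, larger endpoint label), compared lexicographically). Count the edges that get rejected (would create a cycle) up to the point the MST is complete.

Sort edges by weight, then run Kruskal:
B–D (5): add — endpoints in different components.
D–F (11): add — endpoints in different components.
A–F (12): add — endpoints in different components.
B–F (15): skip — B and F already connected.
A–H (17): add — endpoints in different components.
C–G (18): add — endpoints in different components.
B–C (20): add — endpoints in different components.
C–D (21): skip — C and D already connected.
D–E (21): add — endpoints in different components.
Edges rejected before the tree was complete: 2.

2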